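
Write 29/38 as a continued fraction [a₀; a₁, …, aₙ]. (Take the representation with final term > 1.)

[0; 1, 3, 4, 2]

29 = 0*38 + 29
38 = 1*29 + 9
29 = 3*9 + 2
9 = 4*2 + 1
2 = 2*1 + 0  (stop)
So 29/38 = [0; 1, 3, 4, 2].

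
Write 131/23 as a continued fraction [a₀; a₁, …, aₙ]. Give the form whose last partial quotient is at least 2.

131 = 5·23 + 16
23 = 1·16 + 7
16 = 2·7 + 2
7 = 3·2 + 1
2 = 2·1 + 0  (stop)
So 131/23 = [5; 1, 2, 3, 2].

[5; 1, 2, 3, 2]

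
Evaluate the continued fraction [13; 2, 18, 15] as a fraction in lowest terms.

7512/557

Using pₖ = aₖpₖ₋₁ + pₖ₋₂ and qₖ = aₖqₖ₋₁ + qₖ₋₂:
  k=0: a=13, p=13, q=1
  k=1: a=2, p=27, q=2
  k=2: a=18, p=499, q=37
  k=3: a=15, p=7512, q=557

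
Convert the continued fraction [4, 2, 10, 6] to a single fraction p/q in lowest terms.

Fold from the inside: start with 6/1.
  10 + 1/6 = 61/6
  2 + 6/61 = 128/61
  4 + 61/128 = 573/128

573/128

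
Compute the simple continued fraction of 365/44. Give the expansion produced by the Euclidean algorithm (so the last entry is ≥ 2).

[8; 3, 2, 1, 1, 2]

365 = 8*44 + 13
44 = 3*13 + 5
13 = 2*5 + 3
5 = 1*3 + 2
3 = 1*2 + 1
2 = 2*1 + 0  (stop)
So 365/44 = [8; 3, 2, 1, 1, 2].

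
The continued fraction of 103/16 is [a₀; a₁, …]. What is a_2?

103 = 6·16 + 7   →  a_0 = 6
16 = 2·7 + 2   →  a_1 = 2
7 = 3·2 + 1   →  a_2 = 3

3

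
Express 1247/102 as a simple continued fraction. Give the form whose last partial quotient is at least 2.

1247 = 12·102 + 23
102 = 4·23 + 10
23 = 2·10 + 3
10 = 3·3 + 1
3 = 3·1 + 0  (stop)
So 1247/102 = [12; 4, 2, 3, 3].

[12; 4, 2, 3, 3]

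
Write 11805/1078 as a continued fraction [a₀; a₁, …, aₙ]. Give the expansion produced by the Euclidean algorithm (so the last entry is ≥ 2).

[10; 1, 19, 2, 1, 17]

11805 = 10·1078 + 1025
1078 = 1·1025 + 53
1025 = 19·53 + 18
53 = 2·18 + 17
18 = 1·17 + 1
17 = 17·1 + 0  (stop)
So 11805/1078 = [10; 1, 19, 2, 1, 17].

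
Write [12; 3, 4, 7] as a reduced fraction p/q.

Using pₖ = aₖpₖ₋₁ + pₖ₋₂ and qₖ = aₖqₖ₋₁ + qₖ₋₂:
  k=0: a=12, p=12, q=1
  k=1: a=3, p=37, q=3
  k=2: a=4, p=160, q=13
  k=3: a=7, p=1157, q=94

1157/94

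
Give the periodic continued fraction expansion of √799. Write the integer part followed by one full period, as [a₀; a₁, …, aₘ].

a₀ = ⌊√799⌋ = 28.

[28; 3, 1, 3, 56]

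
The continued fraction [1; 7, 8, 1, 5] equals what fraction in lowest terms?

430/377

Using pₖ = aₖpₖ₋₁ + pₖ₋₂ and qₖ = aₖqₖ₋₁ + qₖ₋₂:
  k=0: a=1, p=1, q=1
  k=1: a=7, p=8, q=7
  k=2: a=8, p=65, q=57
  k=3: a=1, p=73, q=64
  k=4: a=5, p=430, q=377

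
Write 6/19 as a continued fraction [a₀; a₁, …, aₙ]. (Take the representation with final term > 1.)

6 = 0*19 + 6
19 = 3*6 + 1
6 = 6*1 + 0  (stop)
So 6/19 = [0; 3, 6].

[0; 3, 6]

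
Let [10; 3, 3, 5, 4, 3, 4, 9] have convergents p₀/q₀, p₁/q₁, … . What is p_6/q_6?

Using pₖ = aₖpₖ₋₁ + pₖ₋₂, qₖ = aₖqₖ₋₁ + qₖ₋₂ (with p₋₁=1, p₋₂=0, q₋₁=0, q₋₂=1):
  k=0: a=10, p=10, q=1
  k=1: a=3, p=31, q=3
  k=2: a=3, p=103, q=10
  k=3: a=5, p=546, q=53
  k=4: a=4, p=2287, q=222
  k=5: a=3, p=7407, q=719
  k=6: a=4, p=31915, q=3098

31915/3098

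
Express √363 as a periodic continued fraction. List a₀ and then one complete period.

a₀ = ⌊√363⌋ = 19.
With m₀=0, d₀=1 and mₖ₊₁ = dₖaₖ − mₖ, dₖ₊₁ = (n − mₖ₊₁²)/dₖ, aₖ₊₁ = ⌊(a₀+mₖ₊₁)/dₖ₊₁⌋:
  k=1: m=19, d=2, a=19
  k=2: m=19, d=1, a=38
d=1 and a=2a₀=38 at k=2, so the next step gives (m, d) = (19, 2) again — its k=1 value — and the period has length 2.

[19; 19, 38]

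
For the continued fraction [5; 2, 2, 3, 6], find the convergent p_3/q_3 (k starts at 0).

Using pₖ = aₖpₖ₋₁ + pₖ₋₂, qₖ = aₖqₖ₋₁ + qₖ₋₂ (with p₋₁=1, p₋₂=0, q₋₁=0, q₋₂=1):
  k=0: a=5, p=5, q=1
  k=1: a=2, p=11, q=2
  k=2: a=2, p=27, q=5
  k=3: a=3, p=92, q=17

92/17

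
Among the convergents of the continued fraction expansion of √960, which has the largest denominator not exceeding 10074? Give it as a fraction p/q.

√960 = [30; 1, 60, …] (period length 2).
Convergents:
  p_0/q_0 = 30/1
  p_1/q_1 = 31/1
  p_2/q_2 = 1890/61
  p_3/q_3 = 1921/62
  p_4/q_4 = 117150/3781
  p_5/q_5 = 119071/3843
  p_6/q_6 = 7261410/234361
q_5 = 3843 ≤ 10074 < 234361 = q_6, so the answer is 119071/3843.

119071/3843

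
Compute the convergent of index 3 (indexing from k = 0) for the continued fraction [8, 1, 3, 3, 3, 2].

114/13

Using pₖ = aₖpₖ₋₁ + pₖ₋₂, qₖ = aₖqₖ₋₁ + qₖ₋₂ (with p₋₁=1, p₋₂=0, q₋₁=0, q₋₂=1):
  k=0: a=8, p=8, q=1
  k=1: a=1, p=9, q=1
  k=2: a=3, p=35, q=4
  k=3: a=3, p=114, q=13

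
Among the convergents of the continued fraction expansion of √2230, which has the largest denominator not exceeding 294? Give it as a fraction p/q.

√2230 = [47; 4, 2, 18, 2, 4, 94, …] (period length 6).
Convergents:
  p_0/q_0 = 47/1
  p_1/q_1 = 189/4
  p_2/q_2 = 425/9
  p_3/q_3 = 7839/166
  p_4/q_4 = 16103/341
q_3 = 166 ≤ 294 < 341 = q_4, so the answer is 7839/166.

7839/166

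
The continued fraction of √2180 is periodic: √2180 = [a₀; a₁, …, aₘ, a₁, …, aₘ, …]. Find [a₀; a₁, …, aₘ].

a₀ = ⌊√2180⌋ = 46.
With m₀=0, d₀=1 and mₖ₊₁ = dₖaₖ − mₖ, dₖ₊₁ = (n − mₖ₊₁²)/dₖ, aₖ₊₁ = ⌊(a₀+mₖ₊₁)/dₖ₊₁⌋:
  k=1: m=46, d=64, a=1
  k=2: m=18, d=29, a=2
  k=3: m=40, d=20, a=4
  k=4: m=40, d=29, a=2
  k=5: m=18, d=64, a=1
  k=6: m=46, d=1, a=92
d=1 and a=2a₀=92 at k=6, so the next step gives (m, d) = (46, 64) again — its k=1 value — and the period has length 6.

[46; 1, 2, 4, 2, 1, 92]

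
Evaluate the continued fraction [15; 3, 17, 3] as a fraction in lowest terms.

Using pₖ = aₖpₖ₋₁ + pₖ₋₂ and qₖ = aₖqₖ₋₁ + qₖ₋₂:
  k=0: a=15, p=15, q=1
  k=1: a=3, p=46, q=3
  k=2: a=17, p=797, q=52
  k=3: a=3, p=2437, q=159

2437/159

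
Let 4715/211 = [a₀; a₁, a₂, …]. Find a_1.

4715 = 22·211 + 73   →  a_0 = 22
211 = 2·73 + 65   →  a_1 = 2

2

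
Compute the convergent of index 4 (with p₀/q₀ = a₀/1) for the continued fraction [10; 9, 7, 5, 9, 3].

Using pₖ = aₖpₖ₋₁ + pₖ₋₂, qₖ = aₖqₖ₋₁ + qₖ₋₂ (with p₋₁=1, p₋₂=0, q₋₁=0, q₋₂=1):
  k=0: a=10, p=10, q=1
  k=1: a=9, p=91, q=9
  k=2: a=7, p=647, q=64
  k=3: a=5, p=3326, q=329
  k=4: a=9, p=30581, q=3025

30581/3025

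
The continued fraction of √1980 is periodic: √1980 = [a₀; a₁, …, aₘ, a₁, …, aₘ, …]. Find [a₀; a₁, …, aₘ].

a₀ = ⌊√1980⌋ = 44.
With m₀=0, d₀=1 and mₖ₊₁ = dₖaₖ − mₖ, dₖ₊₁ = (n − mₖ₊₁²)/dₖ, aₖ₊₁ = ⌊(a₀+mₖ₊₁)/dₖ₊₁⌋:
  k=1: m=44, d=44, a=2
  k=2: m=44, d=1, a=88
d=1 and a=2a₀=88 at k=2, so the next step gives (m, d) = (44, 44) again — its k=1 value — and the period has length 2.

[44; 2, 88]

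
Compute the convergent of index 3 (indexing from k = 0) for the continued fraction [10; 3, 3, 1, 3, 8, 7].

Using pₖ = aₖpₖ₋₁ + pₖ₋₂, qₖ = aₖqₖ₋₁ + qₖ₋₂ (with p₋₁=1, p₋₂=0, q₋₁=0, q₋₂=1):
  k=0: a=10, p=10, q=1
  k=1: a=3, p=31, q=3
  k=2: a=3, p=103, q=10
  k=3: a=1, p=134, q=13

134/13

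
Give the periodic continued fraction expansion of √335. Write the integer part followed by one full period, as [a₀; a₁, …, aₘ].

a₀ = ⌊√335⌋ = 18.

[18; 3, 3, 3, 36]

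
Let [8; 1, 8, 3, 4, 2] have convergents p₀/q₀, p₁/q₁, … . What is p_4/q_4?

Using pₖ = aₖpₖ₋₁ + pₖ₋₂, qₖ = aₖqₖ₋₁ + qₖ₋₂ (with p₋₁=1, p₋₂=0, q₋₁=0, q₋₂=1):
  k=0: a=8, p=8, q=1
  k=1: a=1, p=9, q=1
  k=2: a=8, p=80, q=9
  k=3: a=3, p=249, q=28
  k=4: a=4, p=1076, q=121

1076/121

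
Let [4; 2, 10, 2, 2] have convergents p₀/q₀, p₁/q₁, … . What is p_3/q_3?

197/44

Using pₖ = aₖpₖ₋₁ + pₖ₋₂, qₖ = aₖqₖ₋₁ + qₖ₋₂ (with p₋₁=1, p₋₂=0, q₋₁=0, q₋₂=1):
  k=0: a=4, p=4, q=1
  k=1: a=2, p=9, q=2
  k=2: a=10, p=94, q=21
  k=3: a=2, p=197, q=44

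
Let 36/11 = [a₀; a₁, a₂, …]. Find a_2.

1

36 = 3·11 + 3   →  a_0 = 3
11 = 3·3 + 2   →  a_1 = 3
3 = 1·2 + 1   →  a_2 = 1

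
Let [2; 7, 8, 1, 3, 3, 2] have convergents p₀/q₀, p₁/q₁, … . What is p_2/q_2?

122/57

Using pₖ = aₖpₖ₋₁ + pₖ₋₂, qₖ = aₖqₖ₋₁ + qₖ₋₂ (with p₋₁=1, p₋₂=0, q₋₁=0, q₋₂=1):
  k=0: a=2, p=2, q=1
  k=1: a=7, p=15, q=7
  k=2: a=8, p=122, q=57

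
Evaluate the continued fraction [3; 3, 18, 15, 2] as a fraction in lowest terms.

Using pₖ = aₖpₖ₋₁ + pₖ₋₂ and qₖ = aₖqₖ₋₁ + qₖ₋₂:
  k=0: a=3, p=3, q=1
  k=1: a=3, p=10, q=3
  k=2: a=18, p=183, q=55
  k=3: a=15, p=2755, q=828
  k=4: a=2, p=5693, q=1711

5693/1711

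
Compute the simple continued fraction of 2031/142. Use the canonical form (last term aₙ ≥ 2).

[14; 3, 3, 3, 4]

2031 = 14·142 + 43
142 = 3·43 + 13
43 = 3·13 + 4
13 = 3·4 + 1
4 = 4·1 + 0  (stop)
So 2031/142 = [14; 3, 3, 3, 4].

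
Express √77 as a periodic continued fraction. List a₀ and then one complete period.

[8; 1, 3, 2, 3, 1, 16]

a₀ = ⌊√77⌋ = 8.
With m₀=0, d₀=1 and mₖ₊₁ = dₖaₖ − mₖ, dₖ₊₁ = (n − mₖ₊₁²)/dₖ, aₖ₊₁ = ⌊(a₀+mₖ₊₁)/dₖ₊₁⌋:
  k=1: m=8, d=13, a=1
  k=2: m=5, d=4, a=3
  k=3: m=7, d=7, a=2
  k=4: m=7, d=4, a=3
  k=5: m=5, d=13, a=1
  k=6: m=8, d=1, a=16
d=1 and a=2a₀=16 at k=6, so the next step gives (m, d) = (8, 13) again — its k=1 value — and the period has length 6.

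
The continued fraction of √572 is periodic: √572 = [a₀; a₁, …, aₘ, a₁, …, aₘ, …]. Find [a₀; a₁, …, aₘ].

[23; 1, 10, 1, 46]

a₀ = ⌊√572⌋ = 23.
With m₀=0, d₀=1 and mₖ₊₁ = dₖaₖ − mₖ, dₖ₊₁ = (n − mₖ₊₁²)/dₖ, aₖ₊₁ = ⌊(a₀+mₖ₊₁)/dₖ₊₁⌋:
  k=1: m=23, d=43, a=1
  k=2: m=20, d=4, a=10
  k=3: m=20, d=43, a=1
  k=4: m=23, d=1, a=46
d=1 and a=2a₀=46 at k=4, so the next step gives (m, d) = (23, 43) again — its k=1 value — and the period has length 4.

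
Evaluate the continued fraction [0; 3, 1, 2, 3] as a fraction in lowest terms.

10/37

Fold from the inside: start with 3/1.
  2 + 1/3 = 7/3
  1 + 3/7 = 10/7
  3 + 7/10 = 37/10
  0 + 10/37 = 10/37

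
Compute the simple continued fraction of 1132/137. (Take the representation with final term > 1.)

[8; 3, 1, 4, 7]

1132 = 8×137 + 36
137 = 3×36 + 29
36 = 1×29 + 7
29 = 4×7 + 1
7 = 7×1 + 0  (stop)
So 1132/137 = [8; 3, 1, 4, 7].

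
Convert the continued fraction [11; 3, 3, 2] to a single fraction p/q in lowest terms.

260/23

Using pₖ = aₖpₖ₋₁ + pₖ₋₂ and qₖ = aₖqₖ₋₁ + qₖ₋₂:
  k=0: a=11, p=11, q=1
  k=1: a=3, p=34, q=3
  k=2: a=3, p=113, q=10
  k=3: a=2, p=260, q=23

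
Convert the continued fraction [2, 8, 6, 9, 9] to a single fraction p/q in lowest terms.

Using pₖ = aₖpₖ₋₁ + pₖ₋₂ and qₖ = aₖqₖ₋₁ + qₖ₋₂:
  k=0: a=2, p=2, q=1
  k=1: a=8, p=17, q=8
  k=2: a=6, p=104, q=49
  k=3: a=9, p=953, q=449
  k=4: a=9, p=8681, q=4090

8681/4090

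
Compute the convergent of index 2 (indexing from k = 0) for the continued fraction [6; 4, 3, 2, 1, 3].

81/13

Using pₖ = aₖpₖ₋₁ + pₖ₋₂, qₖ = aₖqₖ₋₁ + qₖ₋₂ (with p₋₁=1, p₋₂=0, q₋₁=0, q₋₂=1):
  k=0: a=6, p=6, q=1
  k=1: a=4, p=25, q=4
  k=2: a=3, p=81, q=13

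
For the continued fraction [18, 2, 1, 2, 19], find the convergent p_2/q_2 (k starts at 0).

55/3

Using pₖ = aₖpₖ₋₁ + pₖ₋₂, qₖ = aₖqₖ₋₁ + qₖ₋₂ (with p₋₁=1, p₋₂=0, q₋₁=0, q₋₂=1):
  k=0: a=18, p=18, q=1
  k=1: a=2, p=37, q=2
  k=2: a=1, p=55, q=3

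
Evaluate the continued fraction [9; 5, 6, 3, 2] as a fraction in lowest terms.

2087/227

Using pₖ = aₖpₖ₋₁ + pₖ₋₂ and qₖ = aₖqₖ₋₁ + qₖ₋₂:
  k=0: a=9, p=9, q=1
  k=1: a=5, p=46, q=5
  k=2: a=6, p=285, q=31
  k=3: a=3, p=901, q=98
  k=4: a=2, p=2087, q=227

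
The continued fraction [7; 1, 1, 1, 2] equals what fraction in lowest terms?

Using pₖ = aₖpₖ₋₁ + pₖ₋₂ and qₖ = aₖqₖ₋₁ + qₖ₋₂:
  k=0: a=7, p=7, q=1
  k=1: a=1, p=8, q=1
  k=2: a=1, p=15, q=2
  k=3: a=1, p=23, q=3
  k=4: a=2, p=61, q=8

61/8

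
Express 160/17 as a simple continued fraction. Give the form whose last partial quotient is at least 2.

160 = 9·17 + 7
17 = 2·7 + 3
7 = 2·3 + 1
3 = 3·1 + 0  (stop)
So 160/17 = [9; 2, 2, 3].

[9; 2, 2, 3]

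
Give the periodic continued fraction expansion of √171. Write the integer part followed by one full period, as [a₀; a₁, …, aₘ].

[13; 13, 26]

a₀ = ⌊√171⌋ = 13.
With m₀=0, d₀=1 and mₖ₊₁ = dₖaₖ − mₖ, dₖ₊₁ = (n − mₖ₊₁²)/dₖ, aₖ₊₁ = ⌊(a₀+mₖ₊₁)/dₖ₊₁⌋:
  k=1: m=13, d=2, a=13
  k=2: m=13, d=1, a=26
d=1 and a=2a₀=26 at k=2, so the next step gives (m, d) = (13, 2) again — its k=1 value — and the period has length 2.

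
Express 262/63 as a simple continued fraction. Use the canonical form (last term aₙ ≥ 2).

262 = 4×63 + 10
63 = 6×10 + 3
10 = 3×3 + 1
3 = 3×1 + 0  (stop)
So 262/63 = [4; 6, 3, 3].

[4; 6, 3, 3]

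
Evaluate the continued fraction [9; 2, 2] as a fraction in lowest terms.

Fold from the inside: start with 2/1.
  2 + 1/2 = 5/2
  9 + 2/5 = 47/5

47/5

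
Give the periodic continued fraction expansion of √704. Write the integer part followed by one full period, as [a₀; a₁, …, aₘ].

a₀ = ⌊√704⌋ = 26.
With m₀=0, d₀=1 and mₖ₊₁ = dₖaₖ − mₖ, dₖ₊₁ = (n − mₖ₊₁²)/dₖ, aₖ₊₁ = ⌊(a₀+mₖ₊₁)/dₖ₊₁⌋:
  k=1: m=26, d=28, a=1
  k=2: m=2, d=25, a=1
  k=3: m=23, d=7, a=7
  k=4: m=26, d=4, a=13
  k=5: m=26, d=7, a=7
  k=6: m=23, d=25, a=1
  k=7: m=2, d=28, a=1
  k=8: m=26, d=1, a=52
d=1 and a=2a₀=52 at k=8, so the next step gives (m, d) = (26, 28) again — its k=1 value — and the period has length 8.

[26; 1, 1, 7, 13, 7, 1, 1, 52]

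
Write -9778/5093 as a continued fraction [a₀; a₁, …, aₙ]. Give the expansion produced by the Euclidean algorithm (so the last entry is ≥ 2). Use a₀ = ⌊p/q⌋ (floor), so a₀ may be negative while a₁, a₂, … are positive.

[-2; 12, 2, 14, 14]

-9778 = -2*5093 + 408
5093 = 12*408 + 197
408 = 2*197 + 14
197 = 14*14 + 1
14 = 14*1 + 0  (stop)
So -9778/5093 = [-2; 12, 2, 14, 14].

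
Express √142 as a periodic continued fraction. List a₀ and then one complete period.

[11; 1, 10, 1, 22]

a₀ = ⌊√142⌋ = 11.
With m₀=0, d₀=1 and mₖ₊₁ = dₖaₖ − mₖ, dₖ₊₁ = (n − mₖ₊₁²)/dₖ, aₖ₊₁ = ⌊(a₀+mₖ₊₁)/dₖ₊₁⌋:
  k=1: m=11, d=21, a=1
  k=2: m=10, d=2, a=10
  k=3: m=10, d=21, a=1
  k=4: m=11, d=1, a=22
d=1 and a=2a₀=22 at k=4, so the next step gives (m, d) = (11, 21) again — its k=1 value — and the period has length 4.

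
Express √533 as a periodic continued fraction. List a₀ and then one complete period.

[23; 11, 1, 1, 11, 46]

a₀ = ⌊√533⌋ = 23.
With m₀=0, d₀=1 and mₖ₊₁ = dₖaₖ − mₖ, dₖ₊₁ = (n − mₖ₊₁²)/dₖ, aₖ₊₁ = ⌊(a₀+mₖ₊₁)/dₖ₊₁⌋:
  k=1: m=23, d=4, a=11
  k=2: m=21, d=23, a=1
  k=3: m=2, d=23, a=1
  k=4: m=21, d=4, a=11
  k=5: m=23, d=1, a=46
d=1 and a=2a₀=46 at k=5, so the next step gives (m, d) = (23, 4) again — its k=1 value — and the period has length 5.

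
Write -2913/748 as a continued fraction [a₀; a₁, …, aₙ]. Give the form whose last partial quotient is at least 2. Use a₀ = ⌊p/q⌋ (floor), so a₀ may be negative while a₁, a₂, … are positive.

-2913 = -4×748 + 79
748 = 9×79 + 37
79 = 2×37 + 5
37 = 7×5 + 2
5 = 2×2 + 1
2 = 2×1 + 0  (stop)
So -2913/748 = [-4; 9, 2, 7, 2, 2].

[-4; 9, 2, 7, 2, 2]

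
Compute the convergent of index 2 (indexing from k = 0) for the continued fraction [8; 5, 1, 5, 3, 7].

49/6

Using pₖ = aₖpₖ₋₁ + pₖ₋₂, qₖ = aₖqₖ₋₁ + qₖ₋₂ (with p₋₁=1, p₋₂=0, q₋₁=0, q₋₂=1):
  k=0: a=8, p=8, q=1
  k=1: a=5, p=41, q=5
  k=2: a=1, p=49, q=6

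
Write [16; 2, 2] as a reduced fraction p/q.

Using pₖ = aₖpₖ₋₁ + pₖ₋₂ and qₖ = aₖqₖ₋₁ + qₖ₋₂:
  k=0: a=16, p=16, q=1
  k=1: a=2, p=33, q=2
  k=2: a=2, p=82, q=5

82/5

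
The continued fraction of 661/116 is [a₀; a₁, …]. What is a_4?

5

661 = 5·116 + 81   →  a_0 = 5
116 = 1·81 + 35   →  a_1 = 1
81 = 2·35 + 11   →  a_2 = 2
35 = 3·11 + 2   →  a_3 = 3
11 = 5·2 + 1   →  a_4 = 5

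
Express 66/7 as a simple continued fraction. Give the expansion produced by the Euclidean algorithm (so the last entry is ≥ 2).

66 = 9*7 + 3
7 = 2*3 + 1
3 = 3*1 + 0  (stop)
So 66/7 = [9; 2, 3].

[9; 2, 3]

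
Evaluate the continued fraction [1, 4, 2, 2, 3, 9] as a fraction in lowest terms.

Using pₖ = aₖpₖ₋₁ + pₖ₋₂ and qₖ = aₖqₖ₋₁ + qₖ₋₂:
  k=0: a=1, p=1, q=1
  k=1: a=4, p=5, q=4
  k=2: a=2, p=11, q=9
  k=3: a=2, p=27, q=22
  k=4: a=3, p=92, q=75
  k=5: a=9, p=855, q=697

855/697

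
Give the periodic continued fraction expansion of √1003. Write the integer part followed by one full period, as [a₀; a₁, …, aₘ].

[31; 1, 2, 31, 2, 1, 62]

a₀ = ⌊√1003⌋ = 31.
With m₀=0, d₀=1 and mₖ₊₁ = dₖaₖ − mₖ, dₖ₊₁ = (n − mₖ₊₁²)/dₖ, aₖ₊₁ = ⌊(a₀+mₖ₊₁)/dₖ₊₁⌋:
  k=1: m=31, d=42, a=1
  k=2: m=11, d=21, a=2
  k=3: m=31, d=2, a=31
  k=4: m=31, d=21, a=2
  k=5: m=11, d=42, a=1
  k=6: m=31, d=1, a=62
d=1 and a=2a₀=62 at k=6, so the next step gives (m, d) = (31, 42) again — its k=1 value — and the period has length 6.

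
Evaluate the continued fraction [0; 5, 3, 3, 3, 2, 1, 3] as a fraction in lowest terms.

Fold from the inside: start with 3/1.
  1 + 1/3 = 4/3
  2 + 3/4 = 11/4
  3 + 4/11 = 37/11
  3 + 11/37 = 122/37
  3 + 37/122 = 403/122
  5 + 122/403 = 2137/403
  0 + 403/2137 = 403/2137

403/2137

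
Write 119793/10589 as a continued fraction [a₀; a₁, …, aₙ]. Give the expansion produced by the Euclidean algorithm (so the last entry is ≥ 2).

119793 = 11×10589 + 3314
10589 = 3×3314 + 647
3314 = 5×647 + 79
647 = 8×79 + 15
79 = 5×15 + 4
15 = 3×4 + 3
4 = 1×3 + 1
3 = 3×1 + 0  (stop)
So 119793/10589 = [11; 3, 5, 8, 5, 3, 1, 3].

[11; 3, 5, 8, 5, 3, 1, 3]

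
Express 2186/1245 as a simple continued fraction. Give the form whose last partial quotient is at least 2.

2186 = 1×1245 + 941
1245 = 1×941 + 304
941 = 3×304 + 29
304 = 10×29 + 14
29 = 2×14 + 1
14 = 14×1 + 0  (stop)
So 2186/1245 = [1; 1, 3, 10, 2, 14].

[1; 1, 3, 10, 2, 14]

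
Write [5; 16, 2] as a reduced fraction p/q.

Fold from the inside: start with 2/1.
  16 + 1/2 = 33/2
  5 + 2/33 = 167/33

167/33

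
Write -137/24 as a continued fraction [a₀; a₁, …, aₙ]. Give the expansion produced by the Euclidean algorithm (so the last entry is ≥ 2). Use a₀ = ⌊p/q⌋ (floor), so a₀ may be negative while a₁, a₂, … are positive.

-137 = -6·24 + 7
24 = 3·7 + 3
7 = 2·3 + 1
3 = 3·1 + 0  (stop)
So -137/24 = [-6; 3, 2, 3].

[-6; 3, 2, 3]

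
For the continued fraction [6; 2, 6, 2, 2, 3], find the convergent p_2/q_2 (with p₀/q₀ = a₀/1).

84/13

Using pₖ = aₖpₖ₋₁ + pₖ₋₂, qₖ = aₖqₖ₋₁ + qₖ₋₂ (with p₋₁=1, p₋₂=0, q₋₁=0, q₋₂=1):
  k=0: a=6, p=6, q=1
  k=1: a=2, p=13, q=2
  k=2: a=6, p=84, q=13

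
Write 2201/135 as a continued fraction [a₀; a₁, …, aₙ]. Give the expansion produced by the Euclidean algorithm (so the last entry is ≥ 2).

2201 = 16×135 + 41
135 = 3×41 + 12
41 = 3×12 + 5
12 = 2×5 + 2
5 = 2×2 + 1
2 = 2×1 + 0  (stop)
So 2201/135 = [16; 3, 3, 2, 2, 2].

[16; 3, 3, 2, 2, 2]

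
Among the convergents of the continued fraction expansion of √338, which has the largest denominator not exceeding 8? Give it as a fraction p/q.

√338 = [18; 2, 1, 1, 2, 36, …] (period length 5).
Convergents:
  p_0/q_0 = 18/1
  p_1/q_1 = 37/2
  p_2/q_2 = 55/3
  p_3/q_3 = 92/5
  p_4/q_4 = 239/13
q_3 = 5 ≤ 8 < 13 = q_4, so the answer is 92/5.

92/5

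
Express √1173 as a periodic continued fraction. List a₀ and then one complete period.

a₀ = ⌊√1173⌋ = 34.

[34; 4, 68]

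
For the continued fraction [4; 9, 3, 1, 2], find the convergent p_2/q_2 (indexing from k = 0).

Using pₖ = aₖpₖ₋₁ + pₖ₋₂, qₖ = aₖqₖ₋₁ + qₖ₋₂ (with p₋₁=1, p₋₂=0, q₋₁=0, q₋₂=1):
  k=0: a=4, p=4, q=1
  k=1: a=9, p=37, q=9
  k=2: a=3, p=115, q=28

115/28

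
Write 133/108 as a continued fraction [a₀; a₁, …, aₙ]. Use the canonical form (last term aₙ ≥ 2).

133 = 1×108 + 25
108 = 4×25 + 8
25 = 3×8 + 1
8 = 8×1 + 0  (stop)
So 133/108 = [1; 4, 3, 8].

[1; 4, 3, 8]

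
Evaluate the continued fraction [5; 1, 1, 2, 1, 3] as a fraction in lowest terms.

Fold from the inside: start with 3/1.
  1 + 1/3 = 4/3
  2 + 3/4 = 11/4
  1 + 4/11 = 15/11
  1 + 11/15 = 26/15
  5 + 15/26 = 145/26

145/26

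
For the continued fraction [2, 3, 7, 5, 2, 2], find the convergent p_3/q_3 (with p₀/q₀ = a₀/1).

Using pₖ = aₖpₖ₋₁ + pₖ₋₂, qₖ = aₖqₖ₋₁ + qₖ₋₂ (with p₋₁=1, p₋₂=0, q₋₁=0, q₋₂=1):
  k=0: a=2, p=2, q=1
  k=1: a=3, p=7, q=3
  k=2: a=7, p=51, q=22
  k=3: a=5, p=262, q=113

262/113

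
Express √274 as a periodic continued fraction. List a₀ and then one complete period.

a₀ = ⌊√274⌋ = 16.
With m₀=0, d₀=1 and mₖ₊₁ = dₖaₖ − mₖ, dₖ₊₁ = (n − mₖ₊₁²)/dₖ, aₖ₊₁ = ⌊(a₀+mₖ₊₁)/dₖ₊₁⌋:
  k=1: m=16, d=18, a=1
  k=2: m=2, d=15, a=1
  k=3: m=13, d=7, a=4
  k=4: m=15, d=7, a=4
  k=5: m=13, d=15, a=1
  k=6: m=2, d=18, a=1
  k=7: m=16, d=1, a=32
d=1 and a=2a₀=32 at k=7, so the next step gives (m, d) = (16, 18) again — its k=1 value — and the period has length 7.

[16; 1, 1, 4, 4, 1, 1, 32]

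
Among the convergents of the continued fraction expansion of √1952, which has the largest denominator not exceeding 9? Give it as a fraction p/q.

√1952 = [44; 5, 1, 1, 21, 1, 1, 5, 88, …] (period length 8).
Convergents:
  p_0/q_0 = 44/1
  p_1/q_1 = 221/5
  p_2/q_2 = 265/6
  p_3/q_3 = 486/11
q_2 = 6 ≤ 9 < 11 = q_3, so the answer is 265/6.

265/6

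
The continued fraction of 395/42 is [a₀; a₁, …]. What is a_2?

2

395 = 9·42 + 17   →  a_0 = 9
42 = 2·17 + 8   →  a_1 = 2
17 = 2·8 + 1   →  a_2 = 2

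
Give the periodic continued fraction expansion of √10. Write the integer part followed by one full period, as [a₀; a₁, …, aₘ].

a₀ = ⌊√10⌋ = 3.
With m₀=0, d₀=1 and mₖ₊₁ = dₖaₖ − mₖ, dₖ₊₁ = (n − mₖ₊₁²)/dₖ, aₖ₊₁ = ⌊(a₀+mₖ₊₁)/dₖ₊₁⌋:
  k=1: m=3, d=1, a=6
d=1 and a=2a₀=6 at k=1, so the next step gives (m, d) = (3, 1) again — its k=1 value — and the period has length 1.

[3; 6]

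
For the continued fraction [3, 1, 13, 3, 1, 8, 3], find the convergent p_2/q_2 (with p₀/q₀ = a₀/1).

Using pₖ = aₖpₖ₋₁ + pₖ₋₂, qₖ = aₖqₖ₋₁ + qₖ₋₂ (with p₋₁=1, p₋₂=0, q₋₁=0, q₋₂=1):
  k=0: a=3, p=3, q=1
  k=1: a=1, p=4, q=1
  k=2: a=13, p=55, q=14

55/14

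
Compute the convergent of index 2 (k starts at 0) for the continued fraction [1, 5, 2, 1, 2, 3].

13/11

Using pₖ = aₖpₖ₋₁ + pₖ₋₂, qₖ = aₖqₖ₋₁ + qₖ₋₂ (with p₋₁=1, p₋₂=0, q₋₁=0, q₋₂=1):
  k=0: a=1, p=1, q=1
  k=1: a=5, p=6, q=5
  k=2: a=2, p=13, q=11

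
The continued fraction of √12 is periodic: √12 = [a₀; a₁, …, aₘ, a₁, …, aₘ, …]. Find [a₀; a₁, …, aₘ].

[3; 2, 6]

a₀ = ⌊√12⌋ = 3.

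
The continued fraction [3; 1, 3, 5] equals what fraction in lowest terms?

Fold from the inside: start with 5/1.
  3 + 1/5 = 16/5
  1 + 5/16 = 21/16
  3 + 16/21 = 79/21

79/21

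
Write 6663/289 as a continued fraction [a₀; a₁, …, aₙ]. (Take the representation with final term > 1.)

6663 = 23×289 + 16
289 = 18×16 + 1
16 = 16×1 + 0  (stop)
So 6663/289 = [23; 18, 16].

[23; 18, 16]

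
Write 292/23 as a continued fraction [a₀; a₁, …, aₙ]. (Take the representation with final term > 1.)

292 = 12×23 + 16
23 = 1×16 + 7
16 = 2×7 + 2
7 = 3×2 + 1
2 = 2×1 + 0  (stop)
So 292/23 = [12; 1, 2, 3, 2].

[12; 1, 2, 3, 2]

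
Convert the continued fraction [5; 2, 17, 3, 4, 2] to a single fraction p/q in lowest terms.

Fold from the inside: start with 2/1.
  4 + 1/2 = 9/2
  3 + 2/9 = 29/9
  17 + 9/29 = 502/29
  2 + 29/502 = 1033/502
  5 + 502/1033 = 5667/1033

5667/1033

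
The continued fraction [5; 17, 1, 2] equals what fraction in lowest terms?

Using pₖ = aₖpₖ₋₁ + pₖ₋₂ and qₖ = aₖqₖ₋₁ + qₖ₋₂:
  k=0: a=5, p=5, q=1
  k=1: a=17, p=86, q=17
  k=2: a=1, p=91, q=18
  k=3: a=2, p=268, q=53

268/53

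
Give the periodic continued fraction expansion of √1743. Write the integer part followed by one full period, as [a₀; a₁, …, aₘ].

a₀ = ⌊√1743⌋ = 41.
With m₀=0, d₀=1 and mₖ₊₁ = dₖaₖ − mₖ, dₖ₊₁ = (n − mₖ₊₁²)/dₖ, aₖ₊₁ = ⌊(a₀+mₖ₊₁)/dₖ₊₁⌋:
  k=1: m=41, d=62, a=1
  k=2: m=21, d=21, a=2
  k=3: m=21, d=62, a=1
  k=4: m=41, d=1, a=82
d=1 and a=2a₀=82 at k=4, so the next step gives (m, d) = (41, 62) again — its k=1 value — and the period has length 4.

[41; 1, 2, 1, 82]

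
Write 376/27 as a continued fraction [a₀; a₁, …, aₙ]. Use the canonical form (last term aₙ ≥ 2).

[13; 1, 12, 2]

376 = 13·27 + 25
27 = 1·25 + 2
25 = 12·2 + 1
2 = 2·1 + 0  (stop)
So 376/27 = [13; 1, 12, 2].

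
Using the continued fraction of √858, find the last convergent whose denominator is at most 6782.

123640/4221

√858 = [29; 3, 2, 3, 58, …] (period length 4).
Convergents:
  p_0/q_0 = 29/1
  p_1/q_1 = 88/3
  p_2/q_2 = 205/7
  p_3/q_3 = 703/24
  p_4/q_4 = 40979/1399
  p_5/q_5 = 123640/4221
  p_6/q_6 = 288259/9841
q_5 = 4221 ≤ 6782 < 9841 = q_6, so the answer is 123640/4221.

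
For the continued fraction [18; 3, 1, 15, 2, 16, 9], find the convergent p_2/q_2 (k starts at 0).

Using pₖ = aₖpₖ₋₁ + pₖ₋₂, qₖ = aₖqₖ₋₁ + qₖ₋₂ (with p₋₁=1, p₋₂=0, q₋₁=0, q₋₂=1):
  k=0: a=18, p=18, q=1
  k=1: a=3, p=55, q=3
  k=2: a=1, p=73, q=4

73/4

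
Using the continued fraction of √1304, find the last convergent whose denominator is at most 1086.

√1304 = [36; 9, 72, …] (period length 2).
Convergents:
  p_0/q_0 = 36/1
  p_1/q_1 = 325/9
  p_2/q_2 = 23436/649
  p_3/q_3 = 211249/5850
q_2 = 649 ≤ 1086 < 5850 = q_3, so the answer is 23436/649.

23436/649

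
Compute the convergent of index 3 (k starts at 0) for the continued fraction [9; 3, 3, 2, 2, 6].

Using pₖ = aₖpₖ₋₁ + pₖ₋₂, qₖ = aₖqₖ₋₁ + qₖ₋₂ (with p₋₁=1, p₋₂=0, q₋₁=0, q₋₂=1):
  k=0: a=9, p=9, q=1
  k=1: a=3, p=28, q=3
  k=2: a=3, p=93, q=10
  k=3: a=2, p=214, q=23

214/23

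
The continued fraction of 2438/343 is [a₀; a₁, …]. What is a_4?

2438 = 7·343 + 37   →  a_0 = 7
343 = 9·37 + 10   →  a_1 = 9
37 = 3·10 + 7   →  a_2 = 3
10 = 1·7 + 3   →  a_3 = 1
7 = 2·3 + 1   →  a_4 = 2

2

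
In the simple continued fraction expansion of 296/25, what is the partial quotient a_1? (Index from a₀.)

1

296 = 11·25 + 21   →  a_0 = 11
25 = 1·21 + 4   →  a_1 = 1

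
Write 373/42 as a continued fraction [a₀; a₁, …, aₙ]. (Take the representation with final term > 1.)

[8; 1, 7, 2, 2]

373 = 8*42 + 37
42 = 1*37 + 5
37 = 7*5 + 2
5 = 2*2 + 1
2 = 2*1 + 0  (stop)
So 373/42 = [8; 1, 7, 2, 2].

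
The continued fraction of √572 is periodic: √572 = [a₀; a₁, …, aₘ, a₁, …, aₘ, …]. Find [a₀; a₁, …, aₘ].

a₀ = ⌊√572⌋ = 23.
With m₀=0, d₀=1 and mₖ₊₁ = dₖaₖ − mₖ, dₖ₊₁ = (n − mₖ₊₁²)/dₖ, aₖ₊₁ = ⌊(a₀+mₖ₊₁)/dₖ₊₁⌋:
  k=1: m=23, d=43, a=1
  k=2: m=20, d=4, a=10
  k=3: m=20, d=43, a=1
  k=4: m=23, d=1, a=46
d=1 and a=2a₀=46 at k=4, so the next step gives (m, d) = (23, 43) again — its k=1 value — and the period has length 4.

[23; 1, 10, 1, 46]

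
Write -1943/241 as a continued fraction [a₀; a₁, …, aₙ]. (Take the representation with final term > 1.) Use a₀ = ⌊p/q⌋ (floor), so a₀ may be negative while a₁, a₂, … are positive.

[-9; 1, 15, 15]

-1943 = -9*241 + 226
241 = 1*226 + 15
226 = 15*15 + 1
15 = 15*1 + 0  (stop)
So -1943/241 = [-9; 1, 15, 15].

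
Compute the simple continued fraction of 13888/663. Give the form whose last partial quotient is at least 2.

13888 = 20×663 + 628
663 = 1×628 + 35
628 = 17×35 + 33
35 = 1×33 + 2
33 = 16×2 + 1
2 = 2×1 + 0  (stop)
So 13888/663 = [20; 1, 17, 1, 16, 2].

[20; 1, 17, 1, 16, 2]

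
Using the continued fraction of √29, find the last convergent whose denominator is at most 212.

√29 = [5; 2, 1, 1, 2, 10, …] (period length 5).
Convergents:
  p_0/q_0 = 5/1
  p_1/q_1 = 11/2
  p_2/q_2 = 16/3
  p_3/q_3 = 27/5
  p_4/q_4 = 70/13
  p_5/q_5 = 727/135
  p_6/q_6 = 1524/283
q_5 = 135 ≤ 212 < 283 = q_6, so the answer is 727/135.

727/135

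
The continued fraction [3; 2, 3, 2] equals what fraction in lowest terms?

Fold from the inside: start with 2/1.
  3 + 1/2 = 7/2
  2 + 2/7 = 16/7
  3 + 7/16 = 55/16

55/16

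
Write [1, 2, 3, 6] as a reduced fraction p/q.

Using pₖ = aₖpₖ₋₁ + pₖ₋₂ and qₖ = aₖqₖ₋₁ + qₖ₋₂:
  k=0: a=1, p=1, q=1
  k=1: a=2, p=3, q=2
  k=2: a=3, p=10, q=7
  k=3: a=6, p=63, q=44

63/44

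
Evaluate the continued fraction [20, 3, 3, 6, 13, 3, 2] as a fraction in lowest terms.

120368/5929

Using pₖ = aₖpₖ₋₁ + pₖ₋₂ and qₖ = aₖqₖ₋₁ + qₖ₋₂:
  k=0: a=20, p=20, q=1
  k=1: a=3, p=61, q=3
  k=2: a=3, p=203, q=10
  k=3: a=6, p=1279, q=63
  k=4: a=13, p=16830, q=829
  k=5: a=3, p=51769, q=2550
  k=6: a=2, p=120368, q=5929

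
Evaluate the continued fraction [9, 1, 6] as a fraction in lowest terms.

Fold from the inside: start with 6/1.
  1 + 1/6 = 7/6
  9 + 6/7 = 69/7

69/7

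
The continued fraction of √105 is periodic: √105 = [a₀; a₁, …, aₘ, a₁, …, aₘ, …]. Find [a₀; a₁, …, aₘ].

a₀ = ⌊√105⌋ = 10.
With m₀=0, d₀=1 and mₖ₊₁ = dₖaₖ − mₖ, dₖ₊₁ = (n − mₖ₊₁²)/dₖ, aₖ₊₁ = ⌊(a₀+mₖ₊₁)/dₖ₊₁⌋:
  k=1: m=10, d=5, a=4
  k=2: m=10, d=1, a=20
d=1 and a=2a₀=20 at k=2, so the next step gives (m, d) = (10, 5) again — its k=1 value — and the period has length 2.

[10; 4, 20]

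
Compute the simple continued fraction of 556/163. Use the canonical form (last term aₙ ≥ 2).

556 = 3·163 + 67
163 = 2·67 + 29
67 = 2·29 + 9
29 = 3·9 + 2
9 = 4·2 + 1
2 = 2·1 + 0  (stop)
So 556/163 = [3; 2, 2, 3, 4, 2].

[3; 2, 2, 3, 4, 2]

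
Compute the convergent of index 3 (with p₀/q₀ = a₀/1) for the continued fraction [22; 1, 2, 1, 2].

91/4

Using pₖ = aₖpₖ₋₁ + pₖ₋₂, qₖ = aₖqₖ₋₁ + qₖ₋₂ (with p₋₁=1, p₋₂=0, q₋₁=0, q₋₂=1):
  k=0: a=22, p=22, q=1
  k=1: a=1, p=23, q=1
  k=2: a=2, p=68, q=3
  k=3: a=1, p=91, q=4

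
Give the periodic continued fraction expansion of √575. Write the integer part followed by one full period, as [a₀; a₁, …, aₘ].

a₀ = ⌊√575⌋ = 23.
With m₀=0, d₀=1 and mₖ₊₁ = dₖaₖ − mₖ, dₖ₊₁ = (n − mₖ₊₁²)/dₖ, aₖ₊₁ = ⌊(a₀+mₖ₊₁)/dₖ₊₁⌋:
  k=1: m=23, d=46, a=1
  k=2: m=23, d=1, a=46
d=1 and a=2a₀=46 at k=2, so the next step gives (m, d) = (23, 46) again — its k=1 value — and the period has length 2.

[23; 1, 46]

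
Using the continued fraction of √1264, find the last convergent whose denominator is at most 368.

√1264 = [35; 1, 1, 4, 4, 4, 1, 1, 70, …] (period length 8).
Convergents:
  p_0/q_0 = 35/1
  p_1/q_1 = 36/1
  p_2/q_2 = 71/2
  p_3/q_3 = 320/9
  p_4/q_4 = 1351/38
  p_5/q_5 = 5724/161
  p_6/q_6 = 7075/199
  p_7/q_7 = 12799/360
  p_8/q_8 = 903005/25399
q_7 = 360 ≤ 368 < 25399 = q_8, so the answer is 12799/360.

12799/360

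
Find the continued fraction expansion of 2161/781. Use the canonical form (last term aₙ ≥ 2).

[2; 1, 3, 3, 2, 3, 3, 2]

2161 = 2·781 + 599
781 = 1·599 + 182
599 = 3·182 + 53
182 = 3·53 + 23
53 = 2·23 + 7
23 = 3·7 + 2
7 = 3·2 + 1
2 = 2·1 + 0  (stop)
So 2161/781 = [2; 1, 3, 3, 2, 3, 3, 2].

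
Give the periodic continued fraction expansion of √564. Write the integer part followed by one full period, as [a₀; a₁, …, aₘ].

a₀ = ⌊√564⌋ = 23.
With m₀=0, d₀=1 and mₖ₊₁ = dₖaₖ − mₖ, dₖ₊₁ = (n − mₖ₊₁²)/dₖ, aₖ₊₁ = ⌊(a₀+mₖ₊₁)/dₖ₊₁⌋:
  k=1: m=23, d=35, a=1
  k=2: m=12, d=12, a=2
  k=3: m=12, d=35, a=1
  k=4: m=23, d=1, a=46
d=1 and a=2a₀=46 at k=4, so the next step gives (m, d) = (23, 35) again — its k=1 value — and the period has length 4.

[23; 1, 2, 1, 46]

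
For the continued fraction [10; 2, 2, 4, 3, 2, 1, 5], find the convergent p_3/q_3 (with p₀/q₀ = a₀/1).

229/22

Using pₖ = aₖpₖ₋₁ + pₖ₋₂, qₖ = aₖqₖ₋₁ + qₖ₋₂ (with p₋₁=1, p₋₂=0, q₋₁=0, q₋₂=1):
  k=0: a=10, p=10, q=1
  k=1: a=2, p=21, q=2
  k=2: a=2, p=52, q=5
  k=3: a=4, p=229, q=22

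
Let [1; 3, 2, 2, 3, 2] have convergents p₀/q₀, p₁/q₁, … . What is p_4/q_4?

Using pₖ = aₖpₖ₋₁ + pₖ₋₂, qₖ = aₖqₖ₋₁ + qₖ₋₂ (with p₋₁=1, p₋₂=0, q₋₁=0, q₋₂=1):
  k=0: a=1, p=1, q=1
  k=1: a=3, p=4, q=3
  k=2: a=2, p=9, q=7
  k=3: a=2, p=22, q=17
  k=4: a=3, p=75, q=58

75/58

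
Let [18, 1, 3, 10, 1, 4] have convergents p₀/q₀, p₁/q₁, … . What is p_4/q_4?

Using pₖ = aₖpₖ₋₁ + pₖ₋₂, qₖ = aₖqₖ₋₁ + qₖ₋₂ (with p₋₁=1, p₋₂=0, q₋₁=0, q₋₂=1):
  k=0: a=18, p=18, q=1
  k=1: a=1, p=19, q=1
  k=2: a=3, p=75, q=4
  k=3: a=10, p=769, q=41
  k=4: a=1, p=844, q=45

844/45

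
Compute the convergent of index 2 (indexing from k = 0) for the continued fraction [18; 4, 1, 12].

Using pₖ = aₖpₖ₋₁ + pₖ₋₂, qₖ = aₖqₖ₋₁ + qₖ₋₂ (with p₋₁=1, p₋₂=0, q₋₁=0, q₋₂=1):
  k=0: a=18, p=18, q=1
  k=1: a=4, p=73, q=4
  k=2: a=1, p=91, q=5

91/5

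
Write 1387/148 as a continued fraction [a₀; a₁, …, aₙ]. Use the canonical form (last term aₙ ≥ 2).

[9; 2, 1, 2, 4, 4]

1387 = 9·148 + 55
148 = 2·55 + 38
55 = 1·38 + 17
38 = 2·17 + 4
17 = 4·4 + 1
4 = 4·1 + 0  (stop)
So 1387/148 = [9; 2, 1, 2, 4, 4].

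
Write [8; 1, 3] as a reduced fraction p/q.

Fold from the inside: start with 3/1.
  1 + 1/3 = 4/3
  8 + 3/4 = 35/4

35/4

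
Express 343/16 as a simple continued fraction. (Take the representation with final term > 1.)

343 = 21·16 + 7
16 = 2·7 + 2
7 = 3·2 + 1
2 = 2·1 + 0  (stop)
So 343/16 = [21; 2, 3, 2].

[21; 2, 3, 2]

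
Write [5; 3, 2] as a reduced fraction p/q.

37/7

Using pₖ = aₖpₖ₋₁ + pₖ₋₂ and qₖ = aₖqₖ₋₁ + qₖ₋₂:
  k=0: a=5, p=5, q=1
  k=1: a=3, p=16, q=3
  k=2: a=2, p=37, q=7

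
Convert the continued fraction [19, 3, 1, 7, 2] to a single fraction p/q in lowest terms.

Using pₖ = aₖpₖ₋₁ + pₖ₋₂ and qₖ = aₖqₖ₋₁ + qₖ₋₂:
  k=0: a=19, p=19, q=1
  k=1: a=3, p=58, q=3
  k=2: a=1, p=77, q=4
  k=3: a=7, p=597, q=31
  k=4: a=2, p=1271, q=66

1271/66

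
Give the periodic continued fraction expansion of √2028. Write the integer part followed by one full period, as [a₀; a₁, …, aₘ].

a₀ = ⌊√2028⌋ = 45.
With m₀=0, d₀=1 and mₖ₊₁ = dₖaₖ − mₖ, dₖ₊₁ = (n − mₖ₊₁²)/dₖ, aₖ₊₁ = ⌊(a₀+mₖ₊₁)/dₖ₊₁⌋:
  k=1: m=45, d=3, a=30
  k=2: m=45, d=1, a=90
d=1 and a=2a₀=90 at k=2, so the next step gives (m, d) = (45, 3) again — its k=1 value — and the period has length 2.

[45; 30, 90]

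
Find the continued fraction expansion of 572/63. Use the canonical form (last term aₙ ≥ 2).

572 = 9·63 + 5
63 = 12·5 + 3
5 = 1·3 + 2
3 = 1·2 + 1
2 = 2·1 + 0  (stop)
So 572/63 = [9; 12, 1, 1, 2].

[9; 12, 1, 1, 2]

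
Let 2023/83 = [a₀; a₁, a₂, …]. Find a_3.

2023 = 24·83 + 31   →  a_0 = 24
83 = 2·31 + 21   →  a_1 = 2
31 = 1·21 + 10   →  a_2 = 1
21 = 2·10 + 1   →  a_3 = 2

2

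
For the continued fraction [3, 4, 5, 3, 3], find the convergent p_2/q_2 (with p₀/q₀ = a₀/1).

Using pₖ = aₖpₖ₋₁ + pₖ₋₂, qₖ = aₖqₖ₋₁ + qₖ₋₂ (with p₋₁=1, p₋₂=0, q₋₁=0, q₋₂=1):
  k=0: a=3, p=3, q=1
  k=1: a=4, p=13, q=4
  k=2: a=5, p=68, q=21

68/21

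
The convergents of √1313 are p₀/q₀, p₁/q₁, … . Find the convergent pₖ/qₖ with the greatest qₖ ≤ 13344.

√1313 = [36; 4, 4, 72, …] (period length 3).
Convergents:
  p_0/q_0 = 36/1
  p_1/q_1 = 145/4
  p_2/q_2 = 616/17
  p_3/q_3 = 44497/1228
  p_4/q_4 = 178604/4929
  p_5/q_5 = 758913/20944
q_4 = 4929 ≤ 13344 < 20944 = q_5, so the answer is 178604/4929.

178604/4929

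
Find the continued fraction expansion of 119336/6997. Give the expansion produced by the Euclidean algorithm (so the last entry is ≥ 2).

[17; 18, 12, 2, 15]

119336 = 17×6997 + 387
6997 = 18×387 + 31
387 = 12×31 + 15
31 = 2×15 + 1
15 = 15×1 + 0  (stop)
So 119336/6997 = [17; 18, 12, 2, 15].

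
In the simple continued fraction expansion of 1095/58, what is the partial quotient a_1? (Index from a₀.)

1095 = 18·58 + 51   →  a_0 = 18
58 = 1·51 + 7   →  a_1 = 1

1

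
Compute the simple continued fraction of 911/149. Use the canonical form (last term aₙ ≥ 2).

911 = 6×149 + 17
149 = 8×17 + 13
17 = 1×13 + 4
13 = 3×4 + 1
4 = 4×1 + 0  (stop)
So 911/149 = [6; 8, 1, 3, 4].

[6; 8, 1, 3, 4]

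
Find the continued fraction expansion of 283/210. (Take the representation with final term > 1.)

283 = 1×210 + 73
210 = 2×73 + 64
73 = 1×64 + 9
64 = 7×9 + 1
9 = 9×1 + 0  (stop)
So 283/210 = [1; 2, 1, 7, 9].

[1; 2, 1, 7, 9]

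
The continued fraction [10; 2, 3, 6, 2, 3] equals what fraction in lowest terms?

Using pₖ = aₖpₖ₋₁ + pₖ₋₂ and qₖ = aₖqₖ₋₁ + qₖ₋₂:
  k=0: a=10, p=10, q=1
  k=1: a=2, p=21, q=2
  k=2: a=3, p=73, q=7
  k=3: a=6, p=459, q=44
  k=4: a=2, p=991, q=95
  k=5: a=3, p=3432, q=329

3432/329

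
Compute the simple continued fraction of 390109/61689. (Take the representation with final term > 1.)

[6; 3, 11, 3, 11, 5, 10]

390109 = 6·61689 + 19975
61689 = 3·19975 + 1764
19975 = 11·1764 + 571
1764 = 3·571 + 51
571 = 11·51 + 10
51 = 5·10 + 1
10 = 10·1 + 0  (stop)
So 390109/61689 = [6; 3, 11, 3, 11, 5, 10].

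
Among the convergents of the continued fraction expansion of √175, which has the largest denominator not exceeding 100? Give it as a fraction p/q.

√175 = [13; 4, 2, 1, 2, 4, 26, …] (period length 6).
Convergents:
  p_0/q_0 = 13/1
  p_1/q_1 = 53/4
  p_2/q_2 = 119/9
  p_3/q_3 = 172/13
  p_4/q_4 = 463/35
  p_5/q_5 = 2024/153
q_4 = 35 ≤ 100 < 153 = q_5, so the answer is 463/35.

463/35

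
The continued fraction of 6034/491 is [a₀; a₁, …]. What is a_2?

6034 = 12·491 + 142   →  a_0 = 12
491 = 3·142 + 65   →  a_1 = 3
142 = 2·65 + 12   →  a_2 = 2

2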